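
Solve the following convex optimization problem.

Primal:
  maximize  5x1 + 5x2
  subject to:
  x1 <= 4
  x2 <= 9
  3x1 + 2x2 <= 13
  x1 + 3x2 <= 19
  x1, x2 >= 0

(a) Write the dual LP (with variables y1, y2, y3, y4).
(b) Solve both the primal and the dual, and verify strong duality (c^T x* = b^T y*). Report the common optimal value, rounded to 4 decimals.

The standard primal-dual pair for 'max c^T x s.t. A x <= b, x >= 0' is:
  Dual:  min b^T y  s.t.  A^T y >= c,  y >= 0.

So the dual LP is:
  minimize  4y1 + 9y2 + 13y3 + 19y4
  subject to:
    y1 + 3y3 + y4 >= 5
    y2 + 2y3 + 3y4 >= 5
    y1, y2, y3, y4 >= 0

Solving the primal: x* = (0.1429, 6.2857).
  primal value c^T x* = 32.1429.
Solving the dual: y* = (0, 0, 1.4286, 0.7143).
  dual value b^T y* = 32.1429.
Strong duality: c^T x* = b^T y*. Confirmed.

32.1429


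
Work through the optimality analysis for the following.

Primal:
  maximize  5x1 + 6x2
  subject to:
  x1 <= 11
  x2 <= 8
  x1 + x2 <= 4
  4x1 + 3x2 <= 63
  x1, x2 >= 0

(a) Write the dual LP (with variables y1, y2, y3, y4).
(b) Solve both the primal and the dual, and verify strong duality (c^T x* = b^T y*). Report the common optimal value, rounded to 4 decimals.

The standard primal-dual pair for 'max c^T x s.t. A x <= b, x >= 0' is:
  Dual:  min b^T y  s.t.  A^T y >= c,  y >= 0.

So the dual LP is:
  minimize  11y1 + 8y2 + 4y3 + 63y4
  subject to:
    y1 + y3 + 4y4 >= 5
    y2 + y3 + 3y4 >= 6
    y1, y2, y3, y4 >= 0

Solving the primal: x* = (0, 4).
  primal value c^T x* = 24.
Solving the dual: y* = (0, 0, 6, 0).
  dual value b^T y* = 24.
Strong duality: c^T x* = b^T y*. Confirmed.

24


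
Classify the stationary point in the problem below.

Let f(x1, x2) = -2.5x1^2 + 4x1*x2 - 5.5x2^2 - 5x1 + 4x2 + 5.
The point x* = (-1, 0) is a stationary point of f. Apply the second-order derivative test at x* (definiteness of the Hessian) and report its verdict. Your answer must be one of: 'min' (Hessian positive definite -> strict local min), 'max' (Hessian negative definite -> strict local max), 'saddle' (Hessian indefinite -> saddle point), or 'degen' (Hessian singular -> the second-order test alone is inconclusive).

Compute the Hessian H = grad^2 f:
  H = [[-5, 4], [4, -11]]
Verify stationarity: grad f(x*) = H x* + g = (0, 0).
Eigenvalues of H: -13, -3.
Both eigenvalues < 0, so H is negative definite -> x* is a strict local max.

max


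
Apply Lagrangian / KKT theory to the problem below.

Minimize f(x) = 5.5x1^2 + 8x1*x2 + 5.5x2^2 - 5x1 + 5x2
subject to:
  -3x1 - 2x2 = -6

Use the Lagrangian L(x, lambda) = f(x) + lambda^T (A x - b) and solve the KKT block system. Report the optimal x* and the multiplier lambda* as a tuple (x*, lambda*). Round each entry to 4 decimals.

Form the Lagrangian:
  L(x, lambda) = (1/2) x^T Q x + c^T x + lambda^T (A x - b)
Stationarity (grad_x L = 0): Q x + c + A^T lambda = 0.
Primal feasibility: A x = b.

This gives the KKT block system:
  [ Q   A^T ] [ x     ]   [-c ]
  [ A    0  ] [ lambda ] = [ b ]

Solving the linear system:
  x*      = (3.234, -1.8511)
  lambda* = (5.2553)
  f(x*)   = 3.0532

x* = (3.234, -1.8511), lambda* = (5.2553)


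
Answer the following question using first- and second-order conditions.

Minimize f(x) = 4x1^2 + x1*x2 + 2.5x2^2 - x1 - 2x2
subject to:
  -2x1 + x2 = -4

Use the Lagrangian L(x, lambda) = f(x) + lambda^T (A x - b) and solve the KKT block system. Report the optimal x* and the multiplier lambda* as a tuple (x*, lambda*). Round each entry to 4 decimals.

Form the Lagrangian:
  L(x, lambda) = (1/2) x^T Q x + c^T x + lambda^T (A x - b)
Stationarity (grad_x L = 0): Q x + c + A^T lambda = 0.
Primal feasibility: A x = b.

This gives the KKT block system:
  [ Q   A^T ] [ x     ]   [-c ]
  [ A    0  ] [ lambda ] = [ b ]

Solving the linear system:
  x*      = (1.5312, -0.9375)
  lambda* = (5.1562)
  f(x*)   = 10.4844

x* = (1.5312, -0.9375), lambda* = (5.1562)


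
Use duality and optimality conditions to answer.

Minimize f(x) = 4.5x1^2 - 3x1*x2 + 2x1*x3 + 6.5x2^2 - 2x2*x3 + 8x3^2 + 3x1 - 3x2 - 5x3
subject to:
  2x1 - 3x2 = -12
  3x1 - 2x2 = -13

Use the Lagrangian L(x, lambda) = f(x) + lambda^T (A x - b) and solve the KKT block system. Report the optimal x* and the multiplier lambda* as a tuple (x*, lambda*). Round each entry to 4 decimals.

Form the Lagrangian:
  L(x, lambda) = (1/2) x^T Q x + c^T x + lambda^T (A x - b)
Stationarity (grad_x L = 0): Q x + c + A^T lambda = 0.
Primal feasibility: A x = b.

This gives the KKT block system:
  [ Q   A^T ] [ x     ]   [-c ]
  [ A    0  ] [ lambda ] = [ b ]

Solving the linear system:
  x*      = (-3, 2, 0.9375)
  lambda* = (6.825, 4.825)
  f(x*)   = 62.4688

x* = (-3, 2, 0.9375), lambda* = (6.825, 4.825)


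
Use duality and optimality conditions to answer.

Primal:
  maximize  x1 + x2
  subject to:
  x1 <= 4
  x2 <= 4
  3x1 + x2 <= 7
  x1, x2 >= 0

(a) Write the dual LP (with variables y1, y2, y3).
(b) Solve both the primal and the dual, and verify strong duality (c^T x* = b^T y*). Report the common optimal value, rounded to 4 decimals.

The standard primal-dual pair for 'max c^T x s.t. A x <= b, x >= 0' is:
  Dual:  min b^T y  s.t.  A^T y >= c,  y >= 0.

So the dual LP is:
  minimize  4y1 + 4y2 + 7y3
  subject to:
    y1 + 3y3 >= 1
    y2 + y3 >= 1
    y1, y2, y3 >= 0

Solving the primal: x* = (1, 4).
  primal value c^T x* = 5.
Solving the dual: y* = (0, 0.6667, 0.3333).
  dual value b^T y* = 5.
Strong duality: c^T x* = b^T y*. Confirmed.

5


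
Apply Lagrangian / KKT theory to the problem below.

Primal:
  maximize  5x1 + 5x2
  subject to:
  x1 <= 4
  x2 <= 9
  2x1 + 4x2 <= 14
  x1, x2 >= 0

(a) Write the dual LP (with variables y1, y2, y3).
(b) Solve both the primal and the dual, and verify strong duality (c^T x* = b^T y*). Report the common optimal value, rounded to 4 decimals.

The standard primal-dual pair for 'max c^T x s.t. A x <= b, x >= 0' is:
  Dual:  min b^T y  s.t.  A^T y >= c,  y >= 0.

So the dual LP is:
  minimize  4y1 + 9y2 + 14y3
  subject to:
    y1 + 2y3 >= 5
    y2 + 4y3 >= 5
    y1, y2, y3 >= 0

Solving the primal: x* = (4, 1.5).
  primal value c^T x* = 27.5.
Solving the dual: y* = (2.5, 0, 1.25).
  dual value b^T y* = 27.5.
Strong duality: c^T x* = b^T y*. Confirmed.

27.5


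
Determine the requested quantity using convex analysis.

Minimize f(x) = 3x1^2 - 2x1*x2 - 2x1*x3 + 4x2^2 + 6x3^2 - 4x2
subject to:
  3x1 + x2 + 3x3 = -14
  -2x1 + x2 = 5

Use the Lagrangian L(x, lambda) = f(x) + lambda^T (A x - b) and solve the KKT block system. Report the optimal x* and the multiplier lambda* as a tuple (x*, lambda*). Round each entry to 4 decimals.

Form the Lagrangian:
  L(x, lambda) = (1/2) x^T Q x + c^T x + lambda^T (A x - b)
Stationarity (grad_x L = 0): Q x + c + A^T lambda = 0.
Primal feasibility: A x = b.

This gives the KKT block system:
  [ Q   A^T ] [ x     ]   [-c ]
  [ A    0  ] [ lambda ] = [ b ]

Solving the linear system:
  x*      = (-2.8762, -0.7524, -1.5397)
  lambda* = (4.2413, 0.0254)
  f(x*)   = 31.1302

x* = (-2.8762, -0.7524, -1.5397), lambda* = (4.2413, 0.0254)


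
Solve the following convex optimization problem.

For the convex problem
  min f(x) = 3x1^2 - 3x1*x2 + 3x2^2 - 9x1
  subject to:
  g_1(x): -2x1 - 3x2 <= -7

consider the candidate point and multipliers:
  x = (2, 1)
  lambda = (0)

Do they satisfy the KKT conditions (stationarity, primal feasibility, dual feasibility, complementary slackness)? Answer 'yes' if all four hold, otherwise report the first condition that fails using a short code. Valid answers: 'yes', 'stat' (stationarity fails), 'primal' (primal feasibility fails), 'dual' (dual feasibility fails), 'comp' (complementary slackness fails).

Gradient of f: grad f(x) = Q x + c = (0, 0)
Constraint values g_i(x) = a_i^T x - b_i:
  g_1((2, 1)) = 0
Stationarity residual: grad f(x) + sum_i lambda_i a_i = (0, 0)
  -> stationarity OK
Primal feasibility (all g_i <= 0): OK
Dual feasibility (all lambda_i >= 0): OK
Complementary slackness (lambda_i * g_i(x) = 0 for all i): OK

Verdict: yes, KKT holds.

yes


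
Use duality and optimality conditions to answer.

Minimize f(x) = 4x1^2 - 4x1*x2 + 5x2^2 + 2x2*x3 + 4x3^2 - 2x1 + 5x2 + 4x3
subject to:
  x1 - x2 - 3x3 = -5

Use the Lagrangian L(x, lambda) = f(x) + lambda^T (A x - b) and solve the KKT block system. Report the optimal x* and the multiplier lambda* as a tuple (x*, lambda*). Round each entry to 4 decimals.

Form the Lagrangian:
  L(x, lambda) = (1/2) x^T Q x + c^T x + lambda^T (A x - b)
Stationarity (grad_x L = 0): Q x + c + A^T lambda = 0.
Primal feasibility: A x = b.

This gives the KKT block system:
  [ Q   A^T ] [ x     ]   [-c ]
  [ A    0  ] [ lambda ] = [ b ]

Solving the linear system:
  x*      = (-0.6987, -0.5762, 1.6258)
  lambda* = (5.2848)
  f(x*)   = 15.7219

x* = (-0.6987, -0.5762, 1.6258), lambda* = (5.2848)


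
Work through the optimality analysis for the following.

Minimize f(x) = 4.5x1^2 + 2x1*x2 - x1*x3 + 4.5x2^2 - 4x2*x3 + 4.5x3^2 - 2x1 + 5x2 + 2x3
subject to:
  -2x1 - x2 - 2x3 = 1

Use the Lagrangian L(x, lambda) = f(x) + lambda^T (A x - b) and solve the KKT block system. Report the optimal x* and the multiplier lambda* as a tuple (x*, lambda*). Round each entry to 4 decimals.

Form the Lagrangian:
  L(x, lambda) = (1/2) x^T Q x + c^T x + lambda^T (A x - b)
Stationarity (grad_x L = 0): Q x + c + A^T lambda = 0.
Primal feasibility: A x = b.

This gives the KKT block system:
  [ Q   A^T ] [ x     ]   [-c ]
  [ A    0  ] [ lambda ] = [ b ]

Solving the linear system:
  x*      = (0.4103, -0.837, -0.4918)
  lambda* = (0.2554)
  f(x*)   = -3.1223

x* = (0.4103, -0.837, -0.4918), lambda* = (0.2554)


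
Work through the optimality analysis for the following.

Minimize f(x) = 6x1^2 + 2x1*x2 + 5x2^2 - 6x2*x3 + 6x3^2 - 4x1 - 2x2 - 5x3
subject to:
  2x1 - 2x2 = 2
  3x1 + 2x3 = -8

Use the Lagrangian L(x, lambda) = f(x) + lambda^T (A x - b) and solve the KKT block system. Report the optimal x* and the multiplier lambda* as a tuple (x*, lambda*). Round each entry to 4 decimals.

Form the Lagrangian:
  L(x, lambda) = (1/2) x^T Q x + c^T x + lambda^T (A x - b)
Stationarity (grad_x L = 0): Q x + c + A^T lambda = 0.
Primal feasibility: A x = b.

This gives the KKT block system:
  [ Q   A^T ] [ x     ]   [-c ]
  [ A    0  ] [ lambda ] = [ b ]

Solving the linear system:
  x*      = (-1.0775, -2.0775, -2.3838)
  lambda* = (-5.3134, 10.5704)
  f(x*)   = 57.787

x* = (-1.0775, -2.0775, -2.3838), lambda* = (-5.3134, 10.5704)


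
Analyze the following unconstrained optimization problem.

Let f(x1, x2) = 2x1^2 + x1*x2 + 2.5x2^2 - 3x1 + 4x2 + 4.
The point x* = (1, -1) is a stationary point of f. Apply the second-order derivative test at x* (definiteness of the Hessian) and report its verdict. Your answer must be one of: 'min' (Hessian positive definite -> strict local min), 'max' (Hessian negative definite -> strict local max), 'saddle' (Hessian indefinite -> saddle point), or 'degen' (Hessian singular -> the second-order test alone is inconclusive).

Compute the Hessian H = grad^2 f:
  H = [[4, 1], [1, 5]]
Verify stationarity: grad f(x*) = H x* + g = (0, 0).
Eigenvalues of H: 3.382, 5.618.
Both eigenvalues > 0, so H is positive definite -> x* is a strict local min.

min


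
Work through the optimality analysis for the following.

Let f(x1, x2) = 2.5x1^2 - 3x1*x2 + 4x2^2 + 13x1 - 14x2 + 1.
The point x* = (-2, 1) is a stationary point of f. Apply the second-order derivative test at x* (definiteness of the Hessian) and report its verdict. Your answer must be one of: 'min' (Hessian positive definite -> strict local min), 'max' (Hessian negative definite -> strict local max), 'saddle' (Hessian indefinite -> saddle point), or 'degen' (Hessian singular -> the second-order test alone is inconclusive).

Compute the Hessian H = grad^2 f:
  H = [[5, -3], [-3, 8]]
Verify stationarity: grad f(x*) = H x* + g = (0, 0).
Eigenvalues of H: 3.1459, 9.8541.
Both eigenvalues > 0, so H is positive definite -> x* is a strict local min.

min


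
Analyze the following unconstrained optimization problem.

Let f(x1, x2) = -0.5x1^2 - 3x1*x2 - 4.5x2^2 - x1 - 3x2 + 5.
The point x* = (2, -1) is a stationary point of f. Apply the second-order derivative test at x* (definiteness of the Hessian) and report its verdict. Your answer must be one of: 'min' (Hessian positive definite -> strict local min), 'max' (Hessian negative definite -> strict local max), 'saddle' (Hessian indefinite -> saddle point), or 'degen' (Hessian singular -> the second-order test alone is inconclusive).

Compute the Hessian H = grad^2 f:
  H = [[-1, -3], [-3, -9]]
Verify stationarity: grad f(x*) = H x* + g = (0, 0).
Eigenvalues of H: -10, 0.
H has a zero eigenvalue (singular; negative semidefinite but not definite), so H is neither positive definite, negative definite, nor indefinite. The second-order test alone is inconclusive -> degen.
(Indeed, f is constant along the null direction of H through x*, so x* is not a strict local extremum.)

degen


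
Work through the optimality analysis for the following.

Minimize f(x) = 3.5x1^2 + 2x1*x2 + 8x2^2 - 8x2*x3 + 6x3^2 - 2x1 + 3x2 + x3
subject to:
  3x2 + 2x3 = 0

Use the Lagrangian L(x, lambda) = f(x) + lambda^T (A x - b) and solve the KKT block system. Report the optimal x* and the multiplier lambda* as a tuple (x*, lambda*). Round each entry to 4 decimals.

Form the Lagrangian:
  L(x, lambda) = (1/2) x^T Q x + c^T x + lambda^T (A x - b)
Stationarity (grad_x L = 0): Q x + c + A^T lambda = 0.
Primal feasibility: A x = b.

This gives the KKT block system:
  [ Q   A^T ] [ x     ]   [-c ]
  [ A    0  ] [ lambda ] = [ b ]

Solving the linear system:
  x*      = (0.2946, -0.0312, 0.0468)
  lambda* = (-0.9054)
  f(x*)   = -0.318

x* = (0.2946, -0.0312, 0.0468), lambda* = (-0.9054)


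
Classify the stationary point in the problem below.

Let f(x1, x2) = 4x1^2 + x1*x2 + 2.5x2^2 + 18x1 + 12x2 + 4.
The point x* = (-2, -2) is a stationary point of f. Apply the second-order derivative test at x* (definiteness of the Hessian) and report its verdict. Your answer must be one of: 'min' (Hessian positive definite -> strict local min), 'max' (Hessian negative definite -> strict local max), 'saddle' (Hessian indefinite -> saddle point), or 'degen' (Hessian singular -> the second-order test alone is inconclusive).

Compute the Hessian H = grad^2 f:
  H = [[8, 1], [1, 5]]
Verify stationarity: grad f(x*) = H x* + g = (0, 0).
Eigenvalues of H: 4.6972, 8.3028.
Both eigenvalues > 0, so H is positive definite -> x* is a strict local min.

min


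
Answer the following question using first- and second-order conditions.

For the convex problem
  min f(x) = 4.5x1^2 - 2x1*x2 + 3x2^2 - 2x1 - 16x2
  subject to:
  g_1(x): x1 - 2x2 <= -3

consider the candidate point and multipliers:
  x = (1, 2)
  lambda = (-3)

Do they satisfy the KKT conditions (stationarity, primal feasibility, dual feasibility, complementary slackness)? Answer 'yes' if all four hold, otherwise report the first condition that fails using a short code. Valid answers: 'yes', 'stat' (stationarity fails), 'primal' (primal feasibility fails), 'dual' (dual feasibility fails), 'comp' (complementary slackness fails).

Gradient of f: grad f(x) = Q x + c = (3, -6)
Constraint values g_i(x) = a_i^T x - b_i:
  g_1((1, 2)) = 0
Stationarity residual: grad f(x) + sum_i lambda_i a_i = (0, 0)
  -> stationarity OK
Primal feasibility (all g_i <= 0): OK
Dual feasibility (all lambda_i >= 0): FAILS
Complementary slackness (lambda_i * g_i(x) = 0 for all i): OK

Verdict: the first failing condition is dual_feasibility -> dual.

dual


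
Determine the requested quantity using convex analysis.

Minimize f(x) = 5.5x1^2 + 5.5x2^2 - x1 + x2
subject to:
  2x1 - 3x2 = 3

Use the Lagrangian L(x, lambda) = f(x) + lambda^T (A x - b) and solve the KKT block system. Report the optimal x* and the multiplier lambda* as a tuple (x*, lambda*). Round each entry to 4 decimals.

Form the Lagrangian:
  L(x, lambda) = (1/2) x^T Q x + c^T x + lambda^T (A x - b)
Stationarity (grad_x L = 0): Q x + c + A^T lambda = 0.
Primal feasibility: A x = b.

This gives the KKT block system:
  [ Q   A^T ] [ x     ]   [-c ]
  [ A    0  ] [ lambda ] = [ b ]

Solving the linear system:
  x*      = (0.4825, -0.6783)
  lambda* = (-2.1538)
  f(x*)   = 2.6503

x* = (0.4825, -0.6783), lambda* = (-2.1538)


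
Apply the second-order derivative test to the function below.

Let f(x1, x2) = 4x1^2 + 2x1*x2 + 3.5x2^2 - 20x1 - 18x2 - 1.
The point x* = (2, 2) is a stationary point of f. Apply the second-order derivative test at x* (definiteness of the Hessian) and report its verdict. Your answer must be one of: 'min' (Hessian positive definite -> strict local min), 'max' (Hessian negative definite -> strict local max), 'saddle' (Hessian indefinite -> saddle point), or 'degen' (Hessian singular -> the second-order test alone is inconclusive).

Compute the Hessian H = grad^2 f:
  H = [[8, 2], [2, 7]]
Verify stationarity: grad f(x*) = H x* + g = (0, 0).
Eigenvalues of H: 5.4384, 9.5616.
Both eigenvalues > 0, so H is positive definite -> x* is a strict local min.

min


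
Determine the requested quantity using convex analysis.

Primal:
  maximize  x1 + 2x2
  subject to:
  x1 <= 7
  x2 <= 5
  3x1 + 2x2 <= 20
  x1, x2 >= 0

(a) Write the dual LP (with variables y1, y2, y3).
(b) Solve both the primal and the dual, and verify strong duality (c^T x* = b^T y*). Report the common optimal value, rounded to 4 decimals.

The standard primal-dual pair for 'max c^T x s.t. A x <= b, x >= 0' is:
  Dual:  min b^T y  s.t.  A^T y >= c,  y >= 0.

So the dual LP is:
  minimize  7y1 + 5y2 + 20y3
  subject to:
    y1 + 3y3 >= 1
    y2 + 2y3 >= 2
    y1, y2, y3 >= 0

Solving the primal: x* = (3.3333, 5).
  primal value c^T x* = 13.3333.
Solving the dual: y* = (0, 1.3333, 0.3333).
  dual value b^T y* = 13.3333.
Strong duality: c^T x* = b^T y*. Confirmed.

13.3333


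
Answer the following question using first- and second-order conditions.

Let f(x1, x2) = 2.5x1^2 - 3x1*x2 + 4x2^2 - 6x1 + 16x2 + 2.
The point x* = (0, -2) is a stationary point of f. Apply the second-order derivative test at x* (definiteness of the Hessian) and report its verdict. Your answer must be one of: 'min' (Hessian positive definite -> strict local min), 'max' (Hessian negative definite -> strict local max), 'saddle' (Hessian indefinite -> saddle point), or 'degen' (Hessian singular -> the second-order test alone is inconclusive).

Compute the Hessian H = grad^2 f:
  H = [[5, -3], [-3, 8]]
Verify stationarity: grad f(x*) = H x* + g = (0, 0).
Eigenvalues of H: 3.1459, 9.8541.
Both eigenvalues > 0, so H is positive definite -> x* is a strict local min.

min


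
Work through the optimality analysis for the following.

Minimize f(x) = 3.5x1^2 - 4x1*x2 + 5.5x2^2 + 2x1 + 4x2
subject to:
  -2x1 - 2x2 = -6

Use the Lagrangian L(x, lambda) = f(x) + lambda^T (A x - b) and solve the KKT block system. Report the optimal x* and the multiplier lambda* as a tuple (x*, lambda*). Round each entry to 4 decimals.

Form the Lagrangian:
  L(x, lambda) = (1/2) x^T Q x + c^T x + lambda^T (A x - b)
Stationarity (grad_x L = 0): Q x + c + A^T lambda = 0.
Primal feasibility: A x = b.

This gives the KKT block system:
  [ Q   A^T ] [ x     ]   [-c ]
  [ A    0  ] [ lambda ] = [ b ]

Solving the linear system:
  x*      = (1.8077, 1.1923)
  lambda* = (4.9423)
  f(x*)   = 19.0192

x* = (1.8077, 1.1923), lambda* = (4.9423)


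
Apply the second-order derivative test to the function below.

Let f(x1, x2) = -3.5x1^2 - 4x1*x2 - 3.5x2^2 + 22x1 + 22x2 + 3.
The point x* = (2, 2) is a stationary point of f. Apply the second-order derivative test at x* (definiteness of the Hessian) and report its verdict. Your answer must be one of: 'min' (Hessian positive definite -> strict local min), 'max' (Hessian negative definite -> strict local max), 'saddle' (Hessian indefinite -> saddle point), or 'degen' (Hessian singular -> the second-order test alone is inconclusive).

Compute the Hessian H = grad^2 f:
  H = [[-7, -4], [-4, -7]]
Verify stationarity: grad f(x*) = H x* + g = (0, 0).
Eigenvalues of H: -11, -3.
Both eigenvalues < 0, so H is negative definite -> x* is a strict local max.

max


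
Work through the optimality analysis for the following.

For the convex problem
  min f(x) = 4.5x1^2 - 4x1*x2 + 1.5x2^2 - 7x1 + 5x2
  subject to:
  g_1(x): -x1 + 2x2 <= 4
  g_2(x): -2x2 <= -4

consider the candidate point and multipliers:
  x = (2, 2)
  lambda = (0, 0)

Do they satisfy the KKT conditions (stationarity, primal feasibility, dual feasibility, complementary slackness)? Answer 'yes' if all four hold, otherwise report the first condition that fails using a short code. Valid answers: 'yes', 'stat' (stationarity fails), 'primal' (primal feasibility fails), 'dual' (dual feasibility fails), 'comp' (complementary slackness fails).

Gradient of f: grad f(x) = Q x + c = (3, 3)
Constraint values g_i(x) = a_i^T x - b_i:
  g_1((2, 2)) = -2
  g_2((2, 2)) = 0
Stationarity residual: grad f(x) + sum_i lambda_i a_i = (3, 3)
  -> stationarity FAILS
Primal feasibility (all g_i <= 0): OK
Dual feasibility (all lambda_i >= 0): OK
Complementary slackness (lambda_i * g_i(x) = 0 for all i): OK

Verdict: the first failing condition is stationarity -> stat.

stat


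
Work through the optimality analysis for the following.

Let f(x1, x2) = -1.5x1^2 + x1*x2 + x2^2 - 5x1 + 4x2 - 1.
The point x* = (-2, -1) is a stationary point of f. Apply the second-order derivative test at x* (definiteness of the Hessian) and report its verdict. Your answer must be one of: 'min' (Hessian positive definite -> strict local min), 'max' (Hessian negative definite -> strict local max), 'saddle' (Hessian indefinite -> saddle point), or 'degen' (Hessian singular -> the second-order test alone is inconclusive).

Compute the Hessian H = grad^2 f:
  H = [[-3, 1], [1, 2]]
Verify stationarity: grad f(x*) = H x* + g = (0, 0).
Eigenvalues of H: -3.1926, 2.1926.
Eigenvalues have mixed signs, so H is indefinite -> x* is a saddle point.

saddle


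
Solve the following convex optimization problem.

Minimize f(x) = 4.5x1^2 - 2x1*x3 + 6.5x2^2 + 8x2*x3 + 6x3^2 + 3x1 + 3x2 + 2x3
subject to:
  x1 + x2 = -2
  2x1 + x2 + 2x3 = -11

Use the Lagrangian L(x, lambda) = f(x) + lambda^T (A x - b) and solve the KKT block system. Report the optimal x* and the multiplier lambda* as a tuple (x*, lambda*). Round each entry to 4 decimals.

Form the Lagrangian:
  L(x, lambda) = (1/2) x^T Q x + c^T x + lambda^T (A x - b)
Stationarity (grad_x L = 0): Q x + c + A^T lambda = 0.
Primal feasibility: A x = b.

This gives the KKT block system:
  [ Q   A^T ] [ x     ]   [-c ]
  [ A    0  ] [ lambda ] = [ b ]

Solving the linear system:
  x*      = (-3, 1, -3)
  lambda* = (-2, 10)
  f(x*)   = 47

x* = (-3, 1, -3), lambda* = (-2, 10)


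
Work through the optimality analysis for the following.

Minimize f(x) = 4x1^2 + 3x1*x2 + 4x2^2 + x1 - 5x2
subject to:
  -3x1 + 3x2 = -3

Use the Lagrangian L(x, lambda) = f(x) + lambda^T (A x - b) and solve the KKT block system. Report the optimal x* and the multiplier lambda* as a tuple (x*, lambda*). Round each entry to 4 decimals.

Form the Lagrangian:
  L(x, lambda) = (1/2) x^T Q x + c^T x + lambda^T (A x - b)
Stationarity (grad_x L = 0): Q x + c + A^T lambda = 0.
Primal feasibility: A x = b.

This gives the KKT block system:
  [ Q   A^T ] [ x     ]   [-c ]
  [ A    0  ] [ lambda ] = [ b ]

Solving the linear system:
  x*      = (0.6818, -0.3182)
  lambda* = (1.8333)
  f(x*)   = 3.8864

x* = (0.6818, -0.3182), lambda* = (1.8333)


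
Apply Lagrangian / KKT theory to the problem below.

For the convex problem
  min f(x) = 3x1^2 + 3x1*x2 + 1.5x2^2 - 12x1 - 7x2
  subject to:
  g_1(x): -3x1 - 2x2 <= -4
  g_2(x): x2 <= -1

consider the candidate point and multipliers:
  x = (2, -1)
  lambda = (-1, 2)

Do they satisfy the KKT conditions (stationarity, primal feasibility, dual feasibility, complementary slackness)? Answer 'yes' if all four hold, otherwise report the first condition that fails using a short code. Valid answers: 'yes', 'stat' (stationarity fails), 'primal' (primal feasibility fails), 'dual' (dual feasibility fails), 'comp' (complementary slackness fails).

Gradient of f: grad f(x) = Q x + c = (-3, -4)
Constraint values g_i(x) = a_i^T x - b_i:
  g_1((2, -1)) = 0
  g_2((2, -1)) = 0
Stationarity residual: grad f(x) + sum_i lambda_i a_i = (0, 0)
  -> stationarity OK
Primal feasibility (all g_i <= 0): OK
Dual feasibility (all lambda_i >= 0): FAILS
Complementary slackness (lambda_i * g_i(x) = 0 for all i): OK

Verdict: the first failing condition is dual_feasibility -> dual.

dual


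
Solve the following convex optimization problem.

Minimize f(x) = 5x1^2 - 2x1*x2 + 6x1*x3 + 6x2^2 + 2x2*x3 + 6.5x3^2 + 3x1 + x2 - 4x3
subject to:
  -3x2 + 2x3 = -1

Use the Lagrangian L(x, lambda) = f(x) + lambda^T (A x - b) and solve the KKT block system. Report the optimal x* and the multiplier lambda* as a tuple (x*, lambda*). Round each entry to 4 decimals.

Form the Lagrangian:
  L(x, lambda) = (1/2) x^T Q x + c^T x + lambda^T (A x - b)
Stationarity (grad_x L = 0): Q x + c + A^T lambda = 0.
Primal feasibility: A x = b.

This gives the KKT block system:
  [ Q   A^T ] [ x     ]   [-c ]
  [ A    0  ] [ lambda ] = [ b ]

Solving the linear system:
  x*      = (-0.2603, 0.3719, 0.0579)
  lambda* = (2.0331)
  f(x*)   = 0.6963

x* = (-0.2603, 0.3719, 0.0579), lambda* = (2.0331)


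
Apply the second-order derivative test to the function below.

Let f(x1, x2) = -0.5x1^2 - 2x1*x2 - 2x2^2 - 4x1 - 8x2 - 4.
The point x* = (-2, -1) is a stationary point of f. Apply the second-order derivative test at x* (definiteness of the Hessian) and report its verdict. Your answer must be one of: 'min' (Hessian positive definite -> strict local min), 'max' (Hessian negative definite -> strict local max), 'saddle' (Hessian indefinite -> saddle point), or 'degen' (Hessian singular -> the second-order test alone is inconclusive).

Compute the Hessian H = grad^2 f:
  H = [[-1, -2], [-2, -4]]
Verify stationarity: grad f(x*) = H x* + g = (0, 0).
Eigenvalues of H: -5, 0.
H has a zero eigenvalue (singular; negative semidefinite but not definite), so H is neither positive definite, negative definite, nor indefinite. The second-order test alone is inconclusive -> degen.
(Indeed, f is constant along the null direction of H through x*, so x* is not a strict local extremum.)

degen


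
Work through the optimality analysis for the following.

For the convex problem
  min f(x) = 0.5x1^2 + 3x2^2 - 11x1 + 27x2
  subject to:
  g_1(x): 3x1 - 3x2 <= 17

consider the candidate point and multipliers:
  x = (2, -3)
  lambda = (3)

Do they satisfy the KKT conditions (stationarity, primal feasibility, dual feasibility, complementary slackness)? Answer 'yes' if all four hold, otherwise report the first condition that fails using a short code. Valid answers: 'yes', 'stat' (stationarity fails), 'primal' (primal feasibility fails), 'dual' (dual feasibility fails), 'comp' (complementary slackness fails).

Gradient of f: grad f(x) = Q x + c = (-9, 9)
Constraint values g_i(x) = a_i^T x - b_i:
  g_1((2, -3)) = -2
Stationarity residual: grad f(x) + sum_i lambda_i a_i = (0, 0)
  -> stationarity OK
Primal feasibility (all g_i <= 0): OK
Dual feasibility (all lambda_i >= 0): OK
Complementary slackness (lambda_i * g_i(x) = 0 for all i): FAILS

Verdict: the first failing condition is complementary_slackness -> comp.

comp


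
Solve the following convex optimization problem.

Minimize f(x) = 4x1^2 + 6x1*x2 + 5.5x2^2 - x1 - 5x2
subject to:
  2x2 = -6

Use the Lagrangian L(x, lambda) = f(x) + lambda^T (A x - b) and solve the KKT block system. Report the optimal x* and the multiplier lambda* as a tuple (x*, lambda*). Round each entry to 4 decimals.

Form the Lagrangian:
  L(x, lambda) = (1/2) x^T Q x + c^T x + lambda^T (A x - b)
Stationarity (grad_x L = 0): Q x + c + A^T lambda = 0.
Primal feasibility: A x = b.

This gives the KKT block system:
  [ Q   A^T ] [ x     ]   [-c ]
  [ A    0  ] [ lambda ] = [ b ]

Solving the linear system:
  x*      = (2.375, -3)
  lambda* = (11.875)
  f(x*)   = 41.9375

x* = (2.375, -3), lambda* = (11.875)


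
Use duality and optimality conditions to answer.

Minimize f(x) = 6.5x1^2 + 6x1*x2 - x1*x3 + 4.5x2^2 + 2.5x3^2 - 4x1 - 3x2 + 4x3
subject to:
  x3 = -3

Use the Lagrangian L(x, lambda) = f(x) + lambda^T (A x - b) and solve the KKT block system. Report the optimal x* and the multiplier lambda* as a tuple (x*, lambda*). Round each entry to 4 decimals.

Form the Lagrangian:
  L(x, lambda) = (1/2) x^T Q x + c^T x + lambda^T (A x - b)
Stationarity (grad_x L = 0): Q x + c + A^T lambda = 0.
Primal feasibility: A x = b.

This gives the KKT block system:
  [ Q   A^T ] [ x     ]   [-c ]
  [ A    0  ] [ lambda ] = [ b ]

Solving the linear system:
  x*      = (-0.1111, 0.4074, -3)
  lambda* = (10.8889)
  f(x*)   = 9.9444

x* = (-0.1111, 0.4074, -3), lambda* = (10.8889)


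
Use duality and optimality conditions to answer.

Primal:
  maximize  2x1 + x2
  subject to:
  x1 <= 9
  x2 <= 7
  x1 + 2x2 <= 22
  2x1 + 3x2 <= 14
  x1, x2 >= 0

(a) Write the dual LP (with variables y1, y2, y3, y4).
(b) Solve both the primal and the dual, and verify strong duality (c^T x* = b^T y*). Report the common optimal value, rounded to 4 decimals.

The standard primal-dual pair for 'max c^T x s.t. A x <= b, x >= 0' is:
  Dual:  min b^T y  s.t.  A^T y >= c,  y >= 0.

So the dual LP is:
  minimize  9y1 + 7y2 + 22y3 + 14y4
  subject to:
    y1 + y3 + 2y4 >= 2
    y2 + 2y3 + 3y4 >= 1
    y1, y2, y3, y4 >= 0

Solving the primal: x* = (7, 0).
  primal value c^T x* = 14.
Solving the dual: y* = (0, 0, 0, 1).
  dual value b^T y* = 14.
Strong duality: c^T x* = b^T y*. Confirmed.

14


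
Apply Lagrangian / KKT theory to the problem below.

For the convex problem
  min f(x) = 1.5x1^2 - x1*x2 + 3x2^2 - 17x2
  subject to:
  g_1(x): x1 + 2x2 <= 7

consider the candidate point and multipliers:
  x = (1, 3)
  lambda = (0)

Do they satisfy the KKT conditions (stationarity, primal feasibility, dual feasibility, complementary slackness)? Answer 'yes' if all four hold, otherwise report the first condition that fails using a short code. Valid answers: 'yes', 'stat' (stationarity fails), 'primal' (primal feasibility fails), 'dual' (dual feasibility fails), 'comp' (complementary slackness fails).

Gradient of f: grad f(x) = Q x + c = (0, 0)
Constraint values g_i(x) = a_i^T x - b_i:
  g_1((1, 3)) = 0
Stationarity residual: grad f(x) + sum_i lambda_i a_i = (0, 0)
  -> stationarity OK
Primal feasibility (all g_i <= 0): OK
Dual feasibility (all lambda_i >= 0): OK
Complementary slackness (lambda_i * g_i(x) = 0 for all i): OK

Verdict: yes, KKT holds.

yes


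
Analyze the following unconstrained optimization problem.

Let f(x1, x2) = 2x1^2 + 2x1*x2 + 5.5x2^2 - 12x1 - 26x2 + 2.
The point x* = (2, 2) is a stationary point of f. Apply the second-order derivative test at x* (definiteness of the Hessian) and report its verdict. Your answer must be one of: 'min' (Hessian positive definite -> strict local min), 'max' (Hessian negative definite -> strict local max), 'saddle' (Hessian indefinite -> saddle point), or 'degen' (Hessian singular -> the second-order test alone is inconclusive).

Compute the Hessian H = grad^2 f:
  H = [[4, 2], [2, 11]]
Verify stationarity: grad f(x*) = H x* + g = (0, 0).
Eigenvalues of H: 3.4689, 11.5311.
Both eigenvalues > 0, so H is positive definite -> x* is a strict local min.

min


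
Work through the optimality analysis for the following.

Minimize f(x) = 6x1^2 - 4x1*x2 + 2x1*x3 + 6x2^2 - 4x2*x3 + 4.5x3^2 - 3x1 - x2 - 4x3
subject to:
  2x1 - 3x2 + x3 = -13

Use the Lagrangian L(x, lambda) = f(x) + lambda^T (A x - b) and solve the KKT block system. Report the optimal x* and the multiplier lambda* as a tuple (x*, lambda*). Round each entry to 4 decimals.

Form the Lagrangian:
  L(x, lambda) = (1/2) x^T Q x + c^T x + lambda^T (A x - b)
Stationarity (grad_x L = 0): Q x + c + A^T lambda = 0.
Primal feasibility: A x = b.

This gives the KKT block system:
  [ Q   A^T ] [ x     ]   [-c ]
  [ A    0  ] [ lambda ] = [ b ]

Solving the linear system:
  x*      = (-1.176, 3.7718, 0.6675)
  lambda* = (15.432)
  f(x*)   = 98.8513

x* = (-1.176, 3.7718, 0.6675), lambda* = (15.432)


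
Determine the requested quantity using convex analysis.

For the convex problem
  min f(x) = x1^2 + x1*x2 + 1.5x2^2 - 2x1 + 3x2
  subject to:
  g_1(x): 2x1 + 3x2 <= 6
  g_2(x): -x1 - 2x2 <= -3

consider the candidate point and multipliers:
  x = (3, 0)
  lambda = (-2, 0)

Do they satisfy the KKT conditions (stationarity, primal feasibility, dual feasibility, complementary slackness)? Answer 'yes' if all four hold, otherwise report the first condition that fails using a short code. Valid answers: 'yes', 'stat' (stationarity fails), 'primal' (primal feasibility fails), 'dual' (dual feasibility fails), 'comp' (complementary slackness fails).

Gradient of f: grad f(x) = Q x + c = (4, 6)
Constraint values g_i(x) = a_i^T x - b_i:
  g_1((3, 0)) = 0
  g_2((3, 0)) = 0
Stationarity residual: grad f(x) + sum_i lambda_i a_i = (0, 0)
  -> stationarity OK
Primal feasibility (all g_i <= 0): OK
Dual feasibility (all lambda_i >= 0): FAILS
Complementary slackness (lambda_i * g_i(x) = 0 for all i): OK

Verdict: the first failing condition is dual_feasibility -> dual.

dual


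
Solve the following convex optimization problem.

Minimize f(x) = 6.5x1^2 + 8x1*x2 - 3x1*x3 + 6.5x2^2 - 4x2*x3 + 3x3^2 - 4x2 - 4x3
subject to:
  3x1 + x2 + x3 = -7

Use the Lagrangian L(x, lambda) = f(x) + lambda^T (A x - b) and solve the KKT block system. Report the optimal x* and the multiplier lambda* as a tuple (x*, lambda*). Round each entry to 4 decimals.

Form the Lagrangian:
  L(x, lambda) = (1/2) x^T Q x + c^T x + lambda^T (A x - b)
Stationarity (grad_x L = 0): Q x + c + A^T lambda = 0.
Primal feasibility: A x = b.

This gives the KKT block system:
  [ Q   A^T ] [ x     ]   [-c ]
  [ A    0  ] [ lambda ] = [ b ]

Solving the linear system:
  x*      = (-2.3176, 0.9267, -0.9739)
  lambda* = (6.5977)
  f(x*)   = 23.1865

x* = (-2.3176, 0.9267, -0.9739), lambda* = (6.5977)


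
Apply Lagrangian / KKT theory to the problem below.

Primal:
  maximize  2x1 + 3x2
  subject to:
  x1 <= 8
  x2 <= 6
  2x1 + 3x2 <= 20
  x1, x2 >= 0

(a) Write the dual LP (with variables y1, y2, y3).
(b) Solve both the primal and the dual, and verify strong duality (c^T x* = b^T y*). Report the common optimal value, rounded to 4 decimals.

The standard primal-dual pair for 'max c^T x s.t. A x <= b, x >= 0' is:
  Dual:  min b^T y  s.t.  A^T y >= c,  y >= 0.

So the dual LP is:
  minimize  8y1 + 6y2 + 20y3
  subject to:
    y1 + 2y3 >= 2
    y2 + 3y3 >= 3
    y1, y2, y3 >= 0

Solving the primal: x* = (1, 6).
  primal value c^T x* = 20.
Solving the dual: y* = (0, 0, 1).
  dual value b^T y* = 20.
Strong duality: c^T x* = b^T y*. Confirmed.

20


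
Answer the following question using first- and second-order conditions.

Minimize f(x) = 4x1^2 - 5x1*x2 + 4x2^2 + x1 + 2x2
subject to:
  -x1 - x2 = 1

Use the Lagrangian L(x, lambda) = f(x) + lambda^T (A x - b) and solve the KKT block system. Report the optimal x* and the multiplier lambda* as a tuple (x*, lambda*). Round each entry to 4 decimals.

Form the Lagrangian:
  L(x, lambda) = (1/2) x^T Q x + c^T x + lambda^T (A x - b)
Stationarity (grad_x L = 0): Q x + c + A^T lambda = 0.
Primal feasibility: A x = b.

This gives the KKT block system:
  [ Q   A^T ] [ x     ]   [-c ]
  [ A    0  ] [ lambda ] = [ b ]

Solving the linear system:
  x*      = (-0.4615, -0.5385)
  lambda* = (0)
  f(x*)   = -0.7692

x* = (-0.4615, -0.5385), lambda* = (0)


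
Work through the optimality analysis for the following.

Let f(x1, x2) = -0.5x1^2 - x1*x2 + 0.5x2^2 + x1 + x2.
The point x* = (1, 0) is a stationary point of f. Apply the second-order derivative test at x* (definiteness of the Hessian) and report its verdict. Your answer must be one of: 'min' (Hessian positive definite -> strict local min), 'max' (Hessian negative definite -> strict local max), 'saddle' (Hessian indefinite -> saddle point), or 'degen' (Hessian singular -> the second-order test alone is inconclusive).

Compute the Hessian H = grad^2 f:
  H = [[-1, -1], [-1, 1]]
Verify stationarity: grad f(x*) = H x* + g = (0, 0).
Eigenvalues of H: -1.4142, 1.4142.
Eigenvalues have mixed signs, so H is indefinite -> x* is a saddle point.

saddle


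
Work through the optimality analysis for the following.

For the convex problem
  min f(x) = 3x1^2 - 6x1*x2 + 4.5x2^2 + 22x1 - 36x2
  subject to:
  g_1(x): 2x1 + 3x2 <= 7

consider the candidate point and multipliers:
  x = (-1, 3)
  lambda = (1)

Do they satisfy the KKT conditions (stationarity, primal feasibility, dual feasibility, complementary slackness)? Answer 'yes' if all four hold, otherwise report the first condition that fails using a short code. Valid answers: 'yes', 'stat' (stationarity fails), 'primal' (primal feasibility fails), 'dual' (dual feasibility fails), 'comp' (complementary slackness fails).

Gradient of f: grad f(x) = Q x + c = (-2, -3)
Constraint values g_i(x) = a_i^T x - b_i:
  g_1((-1, 3)) = 0
Stationarity residual: grad f(x) + sum_i lambda_i a_i = (0, 0)
  -> stationarity OK
Primal feasibility (all g_i <= 0): OK
Dual feasibility (all lambda_i >= 0): OK
Complementary slackness (lambda_i * g_i(x) = 0 for all i): OK

Verdict: yes, KKT holds.

yes


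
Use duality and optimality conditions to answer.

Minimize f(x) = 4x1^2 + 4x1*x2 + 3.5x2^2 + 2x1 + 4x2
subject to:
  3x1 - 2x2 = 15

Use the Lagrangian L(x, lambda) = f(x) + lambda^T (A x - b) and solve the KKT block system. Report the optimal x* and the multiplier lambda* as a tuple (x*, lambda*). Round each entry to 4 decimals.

Form the Lagrangian:
  L(x, lambda) = (1/2) x^T Q x + c^T x + lambda^T (A x - b)
Stationarity (grad_x L = 0): Q x + c + A^T lambda = 0.
Primal feasibility: A x = b.

This gives the KKT block system:
  [ Q   A^T ] [ x     ]   [-c ]
  [ A    0  ] [ lambda ] = [ b ]

Solving the linear system:
  x*      = (2.8182, -3.2727)
  lambda* = (-3.8182)
  f(x*)   = 24.9091

x* = (2.8182, -3.2727), lambda* = (-3.8182)


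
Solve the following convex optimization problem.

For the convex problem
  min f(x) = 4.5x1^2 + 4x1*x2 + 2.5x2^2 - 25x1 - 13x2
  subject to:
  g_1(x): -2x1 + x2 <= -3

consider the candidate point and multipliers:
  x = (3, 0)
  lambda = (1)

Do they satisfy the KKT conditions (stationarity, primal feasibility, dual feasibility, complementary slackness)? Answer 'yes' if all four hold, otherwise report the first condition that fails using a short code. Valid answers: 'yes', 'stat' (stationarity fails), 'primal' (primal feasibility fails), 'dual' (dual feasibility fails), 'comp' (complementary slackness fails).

Gradient of f: grad f(x) = Q x + c = (2, -1)
Constraint values g_i(x) = a_i^T x - b_i:
  g_1((3, 0)) = -3
Stationarity residual: grad f(x) + sum_i lambda_i a_i = (0, 0)
  -> stationarity OK
Primal feasibility (all g_i <= 0): OK
Dual feasibility (all lambda_i >= 0): OK
Complementary slackness (lambda_i * g_i(x) = 0 for all i): FAILS

Verdict: the first failing condition is complementary_slackness -> comp.

comp


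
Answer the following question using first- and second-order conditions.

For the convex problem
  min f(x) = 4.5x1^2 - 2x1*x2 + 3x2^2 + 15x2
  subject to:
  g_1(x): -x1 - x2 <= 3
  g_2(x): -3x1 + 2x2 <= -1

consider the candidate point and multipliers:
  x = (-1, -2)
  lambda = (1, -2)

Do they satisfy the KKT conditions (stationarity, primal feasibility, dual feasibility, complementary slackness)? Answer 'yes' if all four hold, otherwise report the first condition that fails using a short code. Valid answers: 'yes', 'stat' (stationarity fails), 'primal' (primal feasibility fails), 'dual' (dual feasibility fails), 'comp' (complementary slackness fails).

Gradient of f: grad f(x) = Q x + c = (-5, 5)
Constraint values g_i(x) = a_i^T x - b_i:
  g_1((-1, -2)) = 0
  g_2((-1, -2)) = 0
Stationarity residual: grad f(x) + sum_i lambda_i a_i = (0, 0)
  -> stationarity OK
Primal feasibility (all g_i <= 0): OK
Dual feasibility (all lambda_i >= 0): FAILS
Complementary slackness (lambda_i * g_i(x) = 0 for all i): OK

Verdict: the first failing condition is dual_feasibility -> dual.

dual


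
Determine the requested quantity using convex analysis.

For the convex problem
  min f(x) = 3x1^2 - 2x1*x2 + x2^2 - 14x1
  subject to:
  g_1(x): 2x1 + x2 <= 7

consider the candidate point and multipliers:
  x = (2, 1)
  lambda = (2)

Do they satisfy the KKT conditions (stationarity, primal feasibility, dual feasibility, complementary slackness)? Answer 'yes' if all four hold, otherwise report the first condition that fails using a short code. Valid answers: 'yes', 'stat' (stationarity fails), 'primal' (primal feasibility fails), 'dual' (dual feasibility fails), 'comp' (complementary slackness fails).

Gradient of f: grad f(x) = Q x + c = (-4, -2)
Constraint values g_i(x) = a_i^T x - b_i:
  g_1((2, 1)) = -2
Stationarity residual: grad f(x) + sum_i lambda_i a_i = (0, 0)
  -> stationarity OK
Primal feasibility (all g_i <= 0): OK
Dual feasibility (all lambda_i >= 0): OK
Complementary slackness (lambda_i * g_i(x) = 0 for all i): FAILS

Verdict: the first failing condition is complementary_slackness -> comp.

comp
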